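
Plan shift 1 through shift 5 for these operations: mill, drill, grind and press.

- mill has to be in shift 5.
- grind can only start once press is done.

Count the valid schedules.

Splitting on drill: it can be shift 1 (10), shift 2 (10), shift 3 (10), shift 4 (10), shift 5 (10). Listing each branch's schedules as (mill, grind, press) by shift number:
drill=shift 1: (5,2,1) (5,3,1) (5,3,2) (5,4,1) (5,4,2) (5,4,3) (5,5,1) (5,5,2) (5,5,3) (5,5,4) — 10.
drill=shift 2: (5,2,1) (5,3,1) (5,3,2) (5,4,1) (5,4,2) (5,4,3) (5,5,1) (5,5,2) (5,5,3) (5,5,4) — 10.
drill=shift 3: (5,2,1) (5,3,1) (5,3,2) (5,4,1) (5,4,2) (5,4,3) (5,5,1) (5,5,2) (5,5,3) (5,5,4) — 10.
drill=shift 4: (5,2,1) (5,3,1) (5,3,2) (5,4,1) (5,4,2) (5,4,3) (5,5,1) (5,5,2) (5,5,3) (5,5,4) — 10.
drill=shift 5: (5,2,1) (5,3,1) (5,3,2) (5,4,1) (5,4,2) (5,4,3) (5,5,1) (5,5,2) (5,5,3) (5,5,4) — 10.
Summing: 10 + 10 + 10 + 10 + 10 = 50.

50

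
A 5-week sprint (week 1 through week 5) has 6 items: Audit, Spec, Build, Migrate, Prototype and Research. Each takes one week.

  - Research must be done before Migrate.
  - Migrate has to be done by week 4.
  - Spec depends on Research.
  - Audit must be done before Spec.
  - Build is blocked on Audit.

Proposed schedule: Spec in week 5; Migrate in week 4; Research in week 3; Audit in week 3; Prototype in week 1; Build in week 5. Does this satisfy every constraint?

Migrate has to be done by week 4 — holds.
Spec depends on Research — holds.
Research must be done before Migrate — holds.
Audit must be done before Spec — holds.
Build is blocked on Audit — holds.

Yes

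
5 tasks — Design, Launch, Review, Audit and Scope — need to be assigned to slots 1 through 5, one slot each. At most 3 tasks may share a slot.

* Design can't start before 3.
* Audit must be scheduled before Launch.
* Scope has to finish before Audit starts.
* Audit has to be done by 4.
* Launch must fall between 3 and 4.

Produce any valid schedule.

Audit=2, Design=3, Launch=3, Scope=1, Review=1

Checking: Audit(2) before Launch(3); Scope(1) before Audit(2); Audit=2 in [1,4]; Launch=3 in [3,4]; Design=3 in [3,5]; max 2 per slot (cap 3).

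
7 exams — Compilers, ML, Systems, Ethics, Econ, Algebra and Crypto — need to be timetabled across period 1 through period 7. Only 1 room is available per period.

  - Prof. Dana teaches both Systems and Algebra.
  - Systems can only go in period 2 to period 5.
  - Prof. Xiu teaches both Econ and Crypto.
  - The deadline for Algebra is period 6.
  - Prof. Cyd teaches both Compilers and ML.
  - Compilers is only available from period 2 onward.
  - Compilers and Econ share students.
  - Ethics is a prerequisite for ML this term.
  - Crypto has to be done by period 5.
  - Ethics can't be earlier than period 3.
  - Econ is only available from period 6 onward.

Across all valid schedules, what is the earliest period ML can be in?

period 4

Precedence pushes ML to at least period 4.
ML at period 4 is achievable: Systems -> period 2; Algebra -> period 5; Ethics -> period 3; Compilers -> period 7; Econ -> period 6; Crypto -> period 1; ML -> period 4.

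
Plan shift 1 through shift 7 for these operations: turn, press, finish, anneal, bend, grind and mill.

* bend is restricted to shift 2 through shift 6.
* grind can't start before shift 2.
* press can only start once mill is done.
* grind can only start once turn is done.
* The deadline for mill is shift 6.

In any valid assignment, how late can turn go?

Downstream work caps turn at shift 6.
turn at shift 6 is achievable: grind in shift 7; bend in shift 2; mill in shift 1; turn in shift 6; finish in shift 1; press in shift 2; anneal in shift 1.

shift 6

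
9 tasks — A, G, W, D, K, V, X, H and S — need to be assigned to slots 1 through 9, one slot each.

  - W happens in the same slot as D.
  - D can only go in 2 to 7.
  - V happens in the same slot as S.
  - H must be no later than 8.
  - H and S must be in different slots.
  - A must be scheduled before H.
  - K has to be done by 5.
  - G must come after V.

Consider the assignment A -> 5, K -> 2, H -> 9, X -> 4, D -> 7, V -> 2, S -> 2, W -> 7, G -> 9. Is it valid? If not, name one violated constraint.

No — it violates: H must be no later than 8

D can only go in 2 to 7 — holds.
K has to be done by 5 — holds.
A must be scheduled before H — holds.
H must be no later than 8 — violated.
V happens in the same slot as S — holds.
G must come after V — holds.
W happens in the same slot as D — holds.
H and S must be in different slots — holds.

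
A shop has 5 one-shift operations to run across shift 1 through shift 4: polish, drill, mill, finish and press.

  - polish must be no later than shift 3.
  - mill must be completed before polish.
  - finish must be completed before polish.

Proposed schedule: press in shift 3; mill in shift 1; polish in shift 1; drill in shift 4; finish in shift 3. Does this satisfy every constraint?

No — it violates: finish must be completed before polish

mill must be completed before polish — violated.
finish must be completed before polish — violated.
polish must be no later than shift 3 — holds.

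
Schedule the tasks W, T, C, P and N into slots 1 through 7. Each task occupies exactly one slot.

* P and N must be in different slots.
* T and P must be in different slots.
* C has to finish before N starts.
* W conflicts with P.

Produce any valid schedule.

P -> 3; W -> 1; N -> 2; T -> 1; C -> 1

Checking: C(1) before N(2); P(3) != N(2); W(1) != P(3); T(1) != P(3).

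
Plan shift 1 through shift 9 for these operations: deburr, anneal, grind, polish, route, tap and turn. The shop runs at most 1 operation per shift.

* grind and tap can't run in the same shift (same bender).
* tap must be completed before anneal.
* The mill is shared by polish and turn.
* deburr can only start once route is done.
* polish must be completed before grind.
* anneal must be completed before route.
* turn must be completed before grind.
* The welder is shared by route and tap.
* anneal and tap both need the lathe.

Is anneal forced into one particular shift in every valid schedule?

No

anneal can be shift 2 (e.g. turn=shift 4, route=shift 6, deburr=shift 7, grind=shift 5, tap=shift 1, polish=shift 3, anneal=shift 2) or shift 3 (e.g. turn=shift 4, deburr=shift 7, grind=shift 5, anneal=shift 3, polish=shift 1, tap=shift 2, route=shift 6).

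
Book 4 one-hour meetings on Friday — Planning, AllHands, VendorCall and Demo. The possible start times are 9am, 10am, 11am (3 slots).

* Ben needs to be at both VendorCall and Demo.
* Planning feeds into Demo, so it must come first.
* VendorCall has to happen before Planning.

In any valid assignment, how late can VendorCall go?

Downstream work caps VendorCall at 9am.
VendorCall at 9am is achievable: VendorCall in 9am, Planning in 10am, Demo in 11am, AllHands in 9am.

9am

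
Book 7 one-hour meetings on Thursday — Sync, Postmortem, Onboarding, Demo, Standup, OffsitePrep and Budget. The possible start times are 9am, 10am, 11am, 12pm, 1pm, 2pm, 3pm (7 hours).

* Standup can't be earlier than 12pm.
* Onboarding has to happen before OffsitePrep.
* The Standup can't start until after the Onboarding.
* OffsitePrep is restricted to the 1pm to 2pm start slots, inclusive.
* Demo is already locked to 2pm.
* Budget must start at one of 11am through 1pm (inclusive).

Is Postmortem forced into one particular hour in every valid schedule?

No

Postmortem can be 9am (e.g. Standup in 12pm, Demo in 2pm, Sync in 9am, OffsitePrep in 1pm, Postmortem in 9am, Onboarding in 9am, Budget in 11am) or 10am (e.g. Postmortem=10am; Sync=9am; Onboarding=9am; Budget=11am; Standup=12pm; OffsitePrep=1pm; Demo=2pm).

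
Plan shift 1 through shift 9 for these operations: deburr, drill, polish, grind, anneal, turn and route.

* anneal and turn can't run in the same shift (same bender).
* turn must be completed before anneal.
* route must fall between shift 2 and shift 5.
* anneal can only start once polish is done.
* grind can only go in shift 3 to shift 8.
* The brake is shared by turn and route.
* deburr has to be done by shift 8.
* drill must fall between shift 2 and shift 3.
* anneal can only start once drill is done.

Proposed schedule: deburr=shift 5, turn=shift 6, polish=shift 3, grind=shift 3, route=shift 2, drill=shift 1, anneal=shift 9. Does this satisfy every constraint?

No. drill must fall between shift 2 and shift 3 is not satisfied.

drill must fall between shift 2 and shift 3 — violated.
route must fall between shift 2 and shift 5 — holds.
grind can only go in shift 3 to shift 8 — holds.
The brake is shared by turn and route — holds.
anneal can only start once drill is done — holds.
turn must be completed before anneal — holds.
deburr has to be done by shift 8 — holds.
anneal and turn can't run in the same shift (same bender) — holds.
anneal can only start once polish is done — holds.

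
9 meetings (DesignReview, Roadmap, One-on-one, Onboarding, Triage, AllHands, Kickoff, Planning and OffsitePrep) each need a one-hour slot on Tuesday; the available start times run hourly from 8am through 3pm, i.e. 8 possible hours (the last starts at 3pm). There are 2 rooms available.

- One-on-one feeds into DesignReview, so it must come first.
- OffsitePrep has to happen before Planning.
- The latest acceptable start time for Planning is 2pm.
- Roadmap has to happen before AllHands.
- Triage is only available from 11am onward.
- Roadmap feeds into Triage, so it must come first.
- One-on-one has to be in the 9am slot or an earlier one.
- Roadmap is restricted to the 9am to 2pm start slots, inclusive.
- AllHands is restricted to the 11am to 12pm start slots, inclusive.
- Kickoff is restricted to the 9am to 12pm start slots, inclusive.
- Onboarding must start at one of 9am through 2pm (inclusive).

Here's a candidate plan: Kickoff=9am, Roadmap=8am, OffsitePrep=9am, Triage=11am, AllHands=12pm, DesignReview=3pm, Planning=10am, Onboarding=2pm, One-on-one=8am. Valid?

Roadmap feeds into Triage, so it must come first — holds.
There are 2 rooms available — holds.
Roadmap has to happen before AllHands — holds.
OffsitePrep has to happen before Planning — holds.
AllHands is restricted to the 11am to 12pm start slots, inclusive — holds.
Kickoff is restricted to the 9am to 12pm start slots, inclusive — holds.
Onboarding must start at one of 9am through 2pm (inclusive) — holds.
Roadmap is restricted to the 9am to 2pm start slots, inclusive — violated.
One-on-one feeds into DesignReview, so it must come first — holds.
One-on-one has to be in the 9am slot or an earlier one — holds.
The latest acceptable start time for Planning is 2pm — holds.
Triage is only available from 11am onward — holds.

No. Roadmap is restricted to the 9am to 2pm start slots, inclusive is not satisfied.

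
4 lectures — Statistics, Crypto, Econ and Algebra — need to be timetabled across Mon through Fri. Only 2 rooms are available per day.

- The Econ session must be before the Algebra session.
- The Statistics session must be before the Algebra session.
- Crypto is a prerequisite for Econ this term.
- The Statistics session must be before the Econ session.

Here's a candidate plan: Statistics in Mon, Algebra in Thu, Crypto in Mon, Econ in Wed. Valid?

Crypto is a prerequisite for Econ this term — holds.
The Statistics session must be before the Econ session — holds.
The Econ session must be before the Algebra session — holds.
Only 2 rooms are available per day — holds.
The Statistics session must be before the Algebra session — holds.

Yes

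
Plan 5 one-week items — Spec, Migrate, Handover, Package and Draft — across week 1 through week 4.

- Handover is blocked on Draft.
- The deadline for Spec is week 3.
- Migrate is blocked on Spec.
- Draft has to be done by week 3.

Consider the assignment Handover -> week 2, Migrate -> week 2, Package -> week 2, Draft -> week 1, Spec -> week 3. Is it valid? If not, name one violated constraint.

Invalid. Migrate is blocked on Spec.

The deadline for Spec is week 3 — holds.
Handover is blocked on Draft — holds.
Migrate is blocked on Spec — violated.
Draft has to be done by week 3 — holds.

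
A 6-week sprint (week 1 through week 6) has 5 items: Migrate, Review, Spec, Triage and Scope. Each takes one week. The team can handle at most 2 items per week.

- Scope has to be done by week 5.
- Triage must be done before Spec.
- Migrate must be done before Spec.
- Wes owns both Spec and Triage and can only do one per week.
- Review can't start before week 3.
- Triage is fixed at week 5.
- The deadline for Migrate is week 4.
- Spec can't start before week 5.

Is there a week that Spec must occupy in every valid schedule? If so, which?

week 6

Spec's window is week 5–week 6.
Triage is fixed at week 5, and Spec can't share a week with Triage.
So Spec must be week 6.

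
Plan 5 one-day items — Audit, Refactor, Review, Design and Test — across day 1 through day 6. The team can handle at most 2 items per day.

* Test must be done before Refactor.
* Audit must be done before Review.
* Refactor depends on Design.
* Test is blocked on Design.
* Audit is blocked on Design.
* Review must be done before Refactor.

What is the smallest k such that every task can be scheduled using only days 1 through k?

4

The precedence chain requires at least 4 distinct days.
With at most 2 per day and 5 tasks, at least 3 days are needed.
4 works (last occupied day: day 4): for example Design -> day 1, Review -> day 3, Audit -> day 2, Test -> day 2, Refactor -> day 4.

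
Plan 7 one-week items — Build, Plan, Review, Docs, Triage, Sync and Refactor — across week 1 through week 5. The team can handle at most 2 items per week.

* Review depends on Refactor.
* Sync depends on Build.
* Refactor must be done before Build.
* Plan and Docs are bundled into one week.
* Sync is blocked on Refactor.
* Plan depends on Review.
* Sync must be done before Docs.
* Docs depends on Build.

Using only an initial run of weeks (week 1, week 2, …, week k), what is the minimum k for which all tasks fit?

4 weeks

The precedence chain requires at least 4 distinct weeks.
With at most 2 per week and 7 tasks, at least 4 weeks are needed.
4 works (last occupied week: week 4): for example Refactor=week 1, Review=week 2, Docs=week 4, Triage=week 1, Build=week 2, Plan=week 4, Sync=week 3.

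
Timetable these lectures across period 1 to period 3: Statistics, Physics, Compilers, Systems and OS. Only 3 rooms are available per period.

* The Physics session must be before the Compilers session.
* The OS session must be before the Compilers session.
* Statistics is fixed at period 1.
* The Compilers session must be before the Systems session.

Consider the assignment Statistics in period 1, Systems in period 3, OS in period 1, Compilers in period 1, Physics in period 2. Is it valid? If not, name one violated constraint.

No — it violates: The Physics session must be before the Compilers session

Statistics is fixed at period 1 — holds.
Only 3 rooms are available per period — holds.
The Compilers session must be before the Systems session — holds.
The OS session must be before the Compilers session — violated.
The Physics session must be before the Compilers session — violated.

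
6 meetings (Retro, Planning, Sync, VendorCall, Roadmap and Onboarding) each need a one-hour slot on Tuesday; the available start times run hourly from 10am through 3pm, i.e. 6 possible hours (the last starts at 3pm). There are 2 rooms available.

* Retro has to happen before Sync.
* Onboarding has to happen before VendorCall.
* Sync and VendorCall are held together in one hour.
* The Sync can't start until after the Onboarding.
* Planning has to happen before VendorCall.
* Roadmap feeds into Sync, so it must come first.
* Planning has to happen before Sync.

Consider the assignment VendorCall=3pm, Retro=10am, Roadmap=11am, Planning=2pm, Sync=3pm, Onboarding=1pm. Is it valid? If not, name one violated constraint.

Yes

Planning has to happen before Sync — holds.
Planning has to happen before VendorCall — holds.
Sync and VendorCall are held together in one hour — holds.
Onboarding has to happen before VendorCall — holds.
Roadmap feeds into Sync, so it must come first — holds.
Retro has to happen before Sync — holds.
The Sync can't start until after the Onboarding — holds.
There are 2 rooms available — holds.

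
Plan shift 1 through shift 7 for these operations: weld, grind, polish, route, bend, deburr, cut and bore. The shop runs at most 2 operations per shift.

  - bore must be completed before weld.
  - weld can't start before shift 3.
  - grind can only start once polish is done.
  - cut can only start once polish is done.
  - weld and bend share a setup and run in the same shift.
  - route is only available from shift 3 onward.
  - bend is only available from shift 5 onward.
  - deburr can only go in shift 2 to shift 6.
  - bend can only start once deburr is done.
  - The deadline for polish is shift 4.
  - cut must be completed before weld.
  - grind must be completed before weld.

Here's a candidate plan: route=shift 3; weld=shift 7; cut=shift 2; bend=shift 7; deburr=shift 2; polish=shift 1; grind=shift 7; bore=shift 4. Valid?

Invalid. The shop runs at most 2 operations per shift.

grind can only start once polish is done — holds.
bend is only available from shift 5 onward — holds.
The shop runs at most 2 operations per shift — violated.
grind must be completed before weld — violated.
weld and bend share a setup and run in the same shift — holds.
weld can't start before shift 3 — holds.
bend can only start once deburr is done — holds.
The deadline for polish is shift 4 — holds.
deburr can only go in shift 2 to shift 6 — holds.
cut can only start once polish is done — holds.
bore must be completed before weld — holds.
cut must be completed before weld — holds.
route is only available from shift 3 onward — holds.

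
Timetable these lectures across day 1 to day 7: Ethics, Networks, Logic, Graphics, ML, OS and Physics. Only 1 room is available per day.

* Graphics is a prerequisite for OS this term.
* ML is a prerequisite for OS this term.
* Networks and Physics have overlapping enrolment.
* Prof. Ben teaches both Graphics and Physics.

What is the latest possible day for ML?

day 6

Downstream work caps ML at day 6.
ML at day 6 is achievable: OS -> day 7; Ethics -> day 2; Networks -> day 3; ML -> day 6; Graphics -> day 1; Logic -> day 4; Physics -> day 5.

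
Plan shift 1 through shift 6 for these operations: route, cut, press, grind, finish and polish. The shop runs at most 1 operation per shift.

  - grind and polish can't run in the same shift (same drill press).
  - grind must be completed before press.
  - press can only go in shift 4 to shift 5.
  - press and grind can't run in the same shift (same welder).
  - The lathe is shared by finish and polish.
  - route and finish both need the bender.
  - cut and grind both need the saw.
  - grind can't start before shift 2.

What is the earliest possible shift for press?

shift 4

Press is available from shift 4; press's own window allows nothing later than shift 5.
press at shift 4 is achievable: finish in shift 5, polish in shift 6, press in shift 4, grind in shift 2, cut in shift 3, route in shift 1.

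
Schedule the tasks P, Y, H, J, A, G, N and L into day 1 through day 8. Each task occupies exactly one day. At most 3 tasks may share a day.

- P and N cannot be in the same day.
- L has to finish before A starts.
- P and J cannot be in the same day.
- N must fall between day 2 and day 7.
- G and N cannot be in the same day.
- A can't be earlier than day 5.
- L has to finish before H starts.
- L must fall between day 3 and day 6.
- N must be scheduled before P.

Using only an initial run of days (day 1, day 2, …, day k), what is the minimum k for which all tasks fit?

The precedence chain requires at least 2 distinct days.
With at most 3 per day and 8 tasks, at least 3 days are needed.
A can't be placed before day 5, so the schedule must run through at least day 5.
5 works (last occupied day: day 5): for example Y=day 1; P=day 3; J=day 1; N=day 2; L=day 3; H=day 4; A=day 5; G=day 1.

5 days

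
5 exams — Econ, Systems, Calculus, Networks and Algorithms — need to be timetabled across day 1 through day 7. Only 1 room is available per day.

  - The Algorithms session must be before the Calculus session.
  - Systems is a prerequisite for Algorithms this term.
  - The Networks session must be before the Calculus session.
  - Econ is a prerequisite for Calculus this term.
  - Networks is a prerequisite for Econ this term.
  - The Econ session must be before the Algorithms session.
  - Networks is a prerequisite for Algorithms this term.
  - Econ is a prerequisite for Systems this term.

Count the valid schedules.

21

Splitting on Econ: it can be day 2 (10), day 3 (8), day 4 (3). Listing each branch's schedules as (Systems, Calculus, Networks, Algorithms) by day number:
Econ=day 2: (3,5,1,4) (3,6,1,4) (3,6,1,5) (3,7,1,4) (3,7,1,5) (3,7,1,6) (4,6,1,5) (4,7,1,5) (4,7,1,6) (5,7,1,6) — 10.
Econ=day 3: (4,6,1,5) (4,6,2,5) (4,7,1,5) (4,7,1,6) (4,7,2,5) (4,7,2,6) (5,7,1,6) (5,7,2,6) — 8.
Econ=day 4: (5,7,1,6) (5,7,2,6) (5,7,3,6) — 3.
Summing: 10 + 8 + 3 = 21.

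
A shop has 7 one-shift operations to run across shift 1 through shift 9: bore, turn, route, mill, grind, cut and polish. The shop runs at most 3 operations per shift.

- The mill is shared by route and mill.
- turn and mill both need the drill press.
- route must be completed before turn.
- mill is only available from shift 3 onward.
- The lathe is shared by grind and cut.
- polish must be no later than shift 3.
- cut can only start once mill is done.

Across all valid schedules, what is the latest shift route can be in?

shift 8

Downstream work caps route at shift 8.
route at shift 8 is achievable: cut=shift 4, route=shift 8, mill=shift 3, turn=shift 9, polish=shift 1, bore=shift 1, grind=shift 1.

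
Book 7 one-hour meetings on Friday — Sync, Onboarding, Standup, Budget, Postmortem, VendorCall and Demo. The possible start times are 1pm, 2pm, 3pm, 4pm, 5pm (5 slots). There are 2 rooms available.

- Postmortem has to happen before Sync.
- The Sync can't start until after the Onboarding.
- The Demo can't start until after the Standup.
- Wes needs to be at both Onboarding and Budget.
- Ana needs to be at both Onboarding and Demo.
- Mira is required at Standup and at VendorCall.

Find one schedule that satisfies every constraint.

Sync in 2pm; Postmortem in 1pm; Budget in 3pm; VendorCall in 4pm; Standup in 2pm; Demo in 3pm; Onboarding in 1pm

Checking: Standup(2pm) before Demo(3pm); Onboarding(1pm) before Sync(2pm); Postmortem(1pm) before Sync(2pm); Onboarding(1pm) != Budget(3pm); Standup(2pm) != VendorCall(4pm); Onboarding(1pm) != Demo(3pm); max 2 per slot (cap 2).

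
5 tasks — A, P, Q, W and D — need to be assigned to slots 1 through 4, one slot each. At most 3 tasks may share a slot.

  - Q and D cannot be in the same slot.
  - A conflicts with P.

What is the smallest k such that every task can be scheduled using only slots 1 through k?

2

With at most 3 per slot and 5 tasks, at least 2 slots are needed.
2 works (last occupied slot: 2): for example D -> 2; W -> 1; Q -> 1; A -> 1; P -> 2.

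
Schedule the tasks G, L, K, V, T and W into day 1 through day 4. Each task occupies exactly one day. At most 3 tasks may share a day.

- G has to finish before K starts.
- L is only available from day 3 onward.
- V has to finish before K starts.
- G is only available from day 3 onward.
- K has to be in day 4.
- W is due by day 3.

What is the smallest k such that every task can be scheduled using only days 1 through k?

4 days

The precedence chain requires at least 2 distinct days.
With at most 3 per day and 6 tasks, at least 2 days are needed.
K can't be placed before day 4, so the schedule must run through at least day 4.
4 works (last occupied day: day 4): for example T -> day 1; L -> day 3; G -> day 3; W -> day 1; K -> day 4; V -> day 1.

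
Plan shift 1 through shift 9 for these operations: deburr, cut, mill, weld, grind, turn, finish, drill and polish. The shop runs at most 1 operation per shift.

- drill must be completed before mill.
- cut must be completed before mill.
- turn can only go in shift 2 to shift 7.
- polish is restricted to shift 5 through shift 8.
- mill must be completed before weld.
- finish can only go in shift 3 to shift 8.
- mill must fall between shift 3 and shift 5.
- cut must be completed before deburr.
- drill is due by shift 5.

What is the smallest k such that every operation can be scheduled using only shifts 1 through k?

The precedence chain requires at least 3 distinct shifts.
With at most 1 per shift and 9 operations, at least 9 shifts are needed.
polish can't be placed before shift 5, so the schedule must run through at least shift 5.
9 works (last occupied shift: shift 9): for example grind in shift 9; polish in shift 5; drill in shift 1; finish in shift 6; deburr in shift 7; cut in shift 2; turn in shift 4; mill in shift 3; weld in shift 8.

9 shifts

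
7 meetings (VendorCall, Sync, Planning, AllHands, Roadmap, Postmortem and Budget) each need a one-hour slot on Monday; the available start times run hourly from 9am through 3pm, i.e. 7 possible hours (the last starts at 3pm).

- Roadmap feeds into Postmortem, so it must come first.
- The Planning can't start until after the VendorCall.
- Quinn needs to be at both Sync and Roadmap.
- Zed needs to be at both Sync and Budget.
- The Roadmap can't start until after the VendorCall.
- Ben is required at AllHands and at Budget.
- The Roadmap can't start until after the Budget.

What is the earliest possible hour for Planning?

10am

Precedence pushes Planning to at least 10am.
Planning at 10am is achievable: AllHands -> 10am, Budget -> 9am, Postmortem -> 11am, VendorCall -> 9am, Sync -> 11am, Planning -> 10am, Roadmap -> 10am.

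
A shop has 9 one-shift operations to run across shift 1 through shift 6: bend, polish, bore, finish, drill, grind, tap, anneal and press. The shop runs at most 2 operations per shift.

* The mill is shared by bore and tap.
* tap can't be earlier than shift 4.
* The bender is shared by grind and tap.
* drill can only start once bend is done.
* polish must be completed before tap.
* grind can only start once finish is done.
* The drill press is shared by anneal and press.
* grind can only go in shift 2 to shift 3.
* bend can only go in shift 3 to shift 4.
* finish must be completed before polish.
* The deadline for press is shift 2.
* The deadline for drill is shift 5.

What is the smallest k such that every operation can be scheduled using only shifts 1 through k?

The precedence chain requires at least 3 distinct shifts.
With at most 2 per shift and 9 operations, at least 5 shifts are needed.
tap can't be placed before shift 4, so the schedule must run through at least shift 4.
5 works (last occupied shift: shift 5): for example tap=shift 4; anneal=shift 5; grind=shift 2; finish=shift 1; bend=shift 3; polish=shift 2; press=shift 1; bore=shift 3; drill=shift 4.

5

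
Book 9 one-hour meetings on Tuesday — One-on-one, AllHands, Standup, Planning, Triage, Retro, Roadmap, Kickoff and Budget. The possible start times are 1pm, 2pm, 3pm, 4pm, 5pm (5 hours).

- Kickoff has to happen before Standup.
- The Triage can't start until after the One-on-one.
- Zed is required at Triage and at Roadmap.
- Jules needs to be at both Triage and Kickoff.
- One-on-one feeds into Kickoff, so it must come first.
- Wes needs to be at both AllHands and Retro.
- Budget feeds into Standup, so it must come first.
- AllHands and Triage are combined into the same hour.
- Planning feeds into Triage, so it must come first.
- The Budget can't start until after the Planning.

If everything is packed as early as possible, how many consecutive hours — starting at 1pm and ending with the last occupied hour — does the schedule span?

3

The precedence chain requires at least 3 distinct hours.
3 works (last occupied hour: 3pm): for example Kickoff in 2pm; Retro in 1pm; Triage in 3pm; Standup in 3pm; One-on-one in 1pm; Planning in 1pm; AllHands in 3pm; Budget in 2pm; Roadmap in 1pm.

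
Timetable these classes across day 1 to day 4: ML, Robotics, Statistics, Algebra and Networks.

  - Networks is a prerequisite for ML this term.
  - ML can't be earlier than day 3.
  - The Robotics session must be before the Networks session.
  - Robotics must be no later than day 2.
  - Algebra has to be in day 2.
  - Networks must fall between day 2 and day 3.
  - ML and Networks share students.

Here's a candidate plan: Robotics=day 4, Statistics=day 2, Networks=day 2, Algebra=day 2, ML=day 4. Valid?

No — it violates: Robotics must be no later than day 2

Algebra has to be in day 2 — holds.
Networks must fall between day 2 and day 3 — holds.
Robotics must be no later than day 2 — violated.
ML can't be earlier than day 3 — holds.
ML and Networks share students — holds.
The Robotics session must be before the Networks session — violated.
Networks is a prerequisite for ML this term — holds.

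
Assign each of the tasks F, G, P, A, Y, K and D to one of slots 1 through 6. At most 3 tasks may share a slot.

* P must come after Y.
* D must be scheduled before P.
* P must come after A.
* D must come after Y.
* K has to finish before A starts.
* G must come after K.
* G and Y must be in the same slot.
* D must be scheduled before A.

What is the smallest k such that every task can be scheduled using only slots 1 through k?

The precedence chain requires at least 5 distinct slots.
With at most 3 per slot and 7 tasks, at least 3 slots are needed.
5 works (last occupied slot: 5): for example G in 2; A in 4; D in 3; F in 1; K in 1; Y in 2; P in 5.

5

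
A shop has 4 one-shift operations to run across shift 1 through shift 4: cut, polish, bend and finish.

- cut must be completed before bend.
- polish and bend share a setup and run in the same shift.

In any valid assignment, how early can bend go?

Precedence pushes bend to at least shift 2.
bend at shift 2 is achievable: polish -> shift 2, cut -> shift 1, finish -> shift 1, bend -> shift 2.

shift 2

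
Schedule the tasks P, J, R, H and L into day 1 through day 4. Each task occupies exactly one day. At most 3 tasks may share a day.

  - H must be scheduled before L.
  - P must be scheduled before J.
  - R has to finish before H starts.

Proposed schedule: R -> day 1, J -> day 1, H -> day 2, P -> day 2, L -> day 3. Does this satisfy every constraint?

Invalid. P must be scheduled before J.

R has to finish before H starts — holds.
P must be scheduled before J — violated.
At most 3 tasks may share a day — holds.
H must be scheduled before L — holds.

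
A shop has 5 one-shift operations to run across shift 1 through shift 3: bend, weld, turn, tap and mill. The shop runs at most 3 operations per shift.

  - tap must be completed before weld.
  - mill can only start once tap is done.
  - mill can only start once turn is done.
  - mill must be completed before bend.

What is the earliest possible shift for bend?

Precedence pushes bend to at least shift 3.
bend at shift 3 is achievable: tap=shift 1, bend=shift 3, turn=shift 1, weld=shift 2, mill=shift 2.

shift 3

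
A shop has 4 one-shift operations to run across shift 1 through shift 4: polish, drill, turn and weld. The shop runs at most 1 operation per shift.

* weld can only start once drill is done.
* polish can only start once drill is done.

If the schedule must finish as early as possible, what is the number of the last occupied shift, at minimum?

The precedence chain requires at least 2 distinct shifts.
With at most 1 per shift and 4 operations, at least 4 shifts are needed.
4 works (last occupied shift: shift 4): for example drill=shift 1, polish=shift 2, weld=shift 3, turn=shift 4.

shift 4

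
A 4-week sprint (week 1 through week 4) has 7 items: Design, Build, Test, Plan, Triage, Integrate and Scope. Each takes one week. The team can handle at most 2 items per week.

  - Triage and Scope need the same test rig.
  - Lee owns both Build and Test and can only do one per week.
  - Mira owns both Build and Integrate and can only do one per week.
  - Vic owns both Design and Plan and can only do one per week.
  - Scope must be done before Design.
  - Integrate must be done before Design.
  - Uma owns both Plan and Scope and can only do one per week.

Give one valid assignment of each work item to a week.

Plan=week 3, Design=week 2, Test=week 3, Scope=week 1, Build=week 2, Integrate=week 1, Triage=week 4

Checking: Scope(week 1) before Design(week 2); Integrate(week 1) before Design(week 2); Plan(week 3) != Scope(week 1); Build(week 2) != Test(week 3); Triage(week 4) != Scope(week 1); Design(week 2) != Plan(week 3); Build(week 2) != Integrate(week 1); max 2 per week (cap 2).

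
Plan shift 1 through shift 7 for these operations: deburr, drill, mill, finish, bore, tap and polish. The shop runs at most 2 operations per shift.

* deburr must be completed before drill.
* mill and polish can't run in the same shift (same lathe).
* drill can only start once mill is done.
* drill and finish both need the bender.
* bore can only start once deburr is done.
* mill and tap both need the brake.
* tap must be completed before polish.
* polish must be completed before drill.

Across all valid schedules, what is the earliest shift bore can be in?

shift 2

Precedence pushes bore to at least shift 2.
bore at shift 2 is achievable: mill in shift 3; finish in shift 3; polish in shift 2; deburr in shift 1; drill in shift 4; tap in shift 1; bore in shift 2.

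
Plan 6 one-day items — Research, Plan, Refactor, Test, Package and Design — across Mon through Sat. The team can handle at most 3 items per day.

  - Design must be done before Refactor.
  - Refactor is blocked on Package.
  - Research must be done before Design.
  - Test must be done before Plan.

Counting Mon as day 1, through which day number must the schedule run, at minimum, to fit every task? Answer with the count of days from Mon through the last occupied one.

3 days

The precedence chain requires at least 3 distinct days.
With at most 3 per day and 6 tasks, at least 2 days are needed.
3 works (last occupied day: Wed): for example Design -> Tue; Package -> Mon; Test -> Mon; Plan -> Tue; Research -> Mon; Refactor -> Wed.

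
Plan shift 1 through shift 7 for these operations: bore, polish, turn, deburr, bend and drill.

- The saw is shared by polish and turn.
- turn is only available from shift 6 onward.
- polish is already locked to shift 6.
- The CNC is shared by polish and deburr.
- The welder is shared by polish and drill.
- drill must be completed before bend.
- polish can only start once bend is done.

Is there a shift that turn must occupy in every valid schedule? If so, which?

shift 7

turn's window is shift 6–shift 7.
polish is fixed at shift 6, and turn can't share a shift with polish.
So turn must be shift 7.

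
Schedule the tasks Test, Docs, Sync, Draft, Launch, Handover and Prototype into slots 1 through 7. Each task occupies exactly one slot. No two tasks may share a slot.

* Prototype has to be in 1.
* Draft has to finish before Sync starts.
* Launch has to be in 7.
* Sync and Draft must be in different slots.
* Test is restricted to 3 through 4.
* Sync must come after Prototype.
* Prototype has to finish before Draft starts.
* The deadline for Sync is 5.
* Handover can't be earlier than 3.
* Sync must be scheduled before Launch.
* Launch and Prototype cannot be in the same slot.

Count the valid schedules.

10

Splitting on Test: it can be 3 (5), 4 (5). Listing each branch's schedules as (Docs, Sync, Draft, Launch, Handover, Prototype):
Test=3: (2,5,4,7,6,1) (4,5,2,7,6,1) (5,4,2,7,6,1) (6,4,2,7,5,1) (6,5,2,7,4,1) — 5.
Test=4: (2,5,3,7,6,1) (3,5,2,7,6,1) (5,3,2,7,6,1) (6,3,2,7,5,1) (6,5,2,7,3,1) — 5.
Summing: 5 + 5 = 10.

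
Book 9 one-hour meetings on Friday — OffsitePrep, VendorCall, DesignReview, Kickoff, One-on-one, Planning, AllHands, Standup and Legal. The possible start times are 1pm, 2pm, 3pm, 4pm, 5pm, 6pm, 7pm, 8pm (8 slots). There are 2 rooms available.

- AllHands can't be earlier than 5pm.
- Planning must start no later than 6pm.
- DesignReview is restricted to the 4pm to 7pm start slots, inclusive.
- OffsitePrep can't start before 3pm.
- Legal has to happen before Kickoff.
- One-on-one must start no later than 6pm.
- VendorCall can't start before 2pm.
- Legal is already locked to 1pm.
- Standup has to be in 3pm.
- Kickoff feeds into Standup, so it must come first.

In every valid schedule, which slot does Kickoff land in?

2pm

Legal is fixed at 1pm and must come before Kickoff, so Kickoff is at least 2pm.
Standup is fixed at 3pm and must come after Kickoff, so Kickoff is at most 2pm.
So Kickoff must be 2pm.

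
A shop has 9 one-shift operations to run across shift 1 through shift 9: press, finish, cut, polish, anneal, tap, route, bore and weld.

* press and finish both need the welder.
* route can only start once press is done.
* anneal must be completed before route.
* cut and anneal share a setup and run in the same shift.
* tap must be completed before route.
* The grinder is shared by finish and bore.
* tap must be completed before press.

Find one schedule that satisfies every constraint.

weld in shift 1, anneal in shift 1, polish in shift 1, tap in shift 1, route in shift 3, press in shift 2, finish in shift 1, bore in shift 2, cut in shift 1

Checking: tap(shift 1) before route(shift 3); press(shift 2) before route(shift 3); tap(shift 1) before press(shift 2); anneal(shift 1) before route(shift 3); finish(shift 1) != bore(shift 2); press(shift 2) != finish(shift 1); cut = anneal = shift 1.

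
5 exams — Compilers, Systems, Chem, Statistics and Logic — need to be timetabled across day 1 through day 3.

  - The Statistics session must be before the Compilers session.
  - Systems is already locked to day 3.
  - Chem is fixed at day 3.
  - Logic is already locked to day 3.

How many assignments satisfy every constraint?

3

Enumerating: Compilers=day 2, Logic=day 3, Statistics=day 1, Systems=day 3, Chem=day 3 | Chem in day 3; Logic in day 3; Systems in day 3; Statistics in day 1; Compilers in day 3 | Logic=day 3; Systems=day 3; Statistics=day 2; Compilers=day 3; Chem=day 3.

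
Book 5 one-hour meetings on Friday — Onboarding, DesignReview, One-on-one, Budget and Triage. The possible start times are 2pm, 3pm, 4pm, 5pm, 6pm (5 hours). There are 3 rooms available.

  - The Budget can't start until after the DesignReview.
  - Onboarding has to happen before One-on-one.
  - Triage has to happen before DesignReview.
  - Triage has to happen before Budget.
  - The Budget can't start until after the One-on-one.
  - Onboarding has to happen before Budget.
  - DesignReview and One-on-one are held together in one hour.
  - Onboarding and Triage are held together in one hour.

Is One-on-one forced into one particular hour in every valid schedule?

No

One-on-one can be 3pm (e.g. Budget -> 4pm; DesignReview -> 3pm; Triage -> 2pm; Onboarding -> 2pm; One-on-one -> 3pm) or 4pm (e.g. Budget -> 5pm; Onboarding -> 2pm; Triage -> 2pm; One-on-one -> 4pm; DesignReview -> 4pm).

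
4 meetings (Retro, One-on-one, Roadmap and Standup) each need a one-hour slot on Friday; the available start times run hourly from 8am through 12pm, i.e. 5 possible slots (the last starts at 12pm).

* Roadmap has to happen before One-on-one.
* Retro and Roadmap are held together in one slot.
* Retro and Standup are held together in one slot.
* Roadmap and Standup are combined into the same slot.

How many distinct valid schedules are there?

Splitting on Retro: it can be 8am (4), 9am (3), 10am (2), 11am (1). Listing each branch's schedules as (One-on-one, Roadmap, Standup):
Retro=8am: (9am,8am,8am) (10am,8am,8am) (11am,8am,8am) (12pm,8am,8am) — 4.
Retro=9am: (10am,9am,9am) (11am,9am,9am) (12pm,9am,9am) — 3.
Retro=10am: (11am,10am,10am) (12pm,10am,10am) — 2.
Retro=11am: (12pm,11am,11am) — 1.
Summing: 4 + 3 + 2 + 1 = 10.

10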